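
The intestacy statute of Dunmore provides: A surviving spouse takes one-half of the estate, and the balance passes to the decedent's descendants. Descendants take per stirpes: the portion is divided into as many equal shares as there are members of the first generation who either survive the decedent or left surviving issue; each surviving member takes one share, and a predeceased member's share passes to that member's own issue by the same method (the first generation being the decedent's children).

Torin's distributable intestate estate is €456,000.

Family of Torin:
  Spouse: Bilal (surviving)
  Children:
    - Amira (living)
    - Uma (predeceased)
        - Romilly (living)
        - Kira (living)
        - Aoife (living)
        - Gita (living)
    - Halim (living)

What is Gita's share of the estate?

Bilal takes one-half of €456,000 = €228,000. The remaining €228,000 passes to the descendants.
The descendants' portion (€228,000) is divided into 3 shares of €76,000: Amira and Halim each take €76,000; Uma's €76,000 share passes to Uma's issue.
Uma's share (€76,000) is divided into 4 shares of €19,000: Romilly, Kira, Aoife, and Gita each take €19,000.

Gita receives €19,000.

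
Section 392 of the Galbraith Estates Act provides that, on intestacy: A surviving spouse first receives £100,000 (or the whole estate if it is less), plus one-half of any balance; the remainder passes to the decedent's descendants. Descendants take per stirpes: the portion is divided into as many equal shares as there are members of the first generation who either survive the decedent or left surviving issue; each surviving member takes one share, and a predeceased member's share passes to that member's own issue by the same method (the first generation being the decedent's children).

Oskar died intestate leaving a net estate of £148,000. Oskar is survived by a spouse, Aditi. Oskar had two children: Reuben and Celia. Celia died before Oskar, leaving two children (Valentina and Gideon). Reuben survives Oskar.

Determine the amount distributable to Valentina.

Aditi first takes £100,000, leaving a balance of £48,000. Aditi then takes one-half of the balance (£24,000), for a total of £124,000. The remaining £24,000 passes to the descendants.
The descendants' portion (£24,000) is divided into 2 shares of £12,000: Reuben takes £12,000; Celia's £12,000 share passes to Celia's issue.
Celia's share (£12,000) is divided into 2 shares of £6,000: Valentina and Gideon each take £6,000.

Valentina receives £6,000.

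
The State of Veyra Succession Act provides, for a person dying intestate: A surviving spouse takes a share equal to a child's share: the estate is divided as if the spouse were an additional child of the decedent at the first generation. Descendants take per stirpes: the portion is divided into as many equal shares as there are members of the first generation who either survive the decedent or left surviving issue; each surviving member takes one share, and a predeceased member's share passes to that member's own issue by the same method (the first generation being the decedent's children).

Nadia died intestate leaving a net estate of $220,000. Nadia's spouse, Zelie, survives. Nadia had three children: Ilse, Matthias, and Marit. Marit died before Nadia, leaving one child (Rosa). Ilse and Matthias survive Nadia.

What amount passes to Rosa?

The spouse counts as an additional share at the children's level, so there are 4 primary shares of $55,000. Zelie takes one such share ($55,000).
The children's combined portion ($165,000) is divided into 3 shares of $55,000: Ilse and Matthias each take $55,000; Marit's $55,000 share passes to Marit's issue.
Marit's share ($55,000) passes entirely to Rosa.

Rosa receives $55,000.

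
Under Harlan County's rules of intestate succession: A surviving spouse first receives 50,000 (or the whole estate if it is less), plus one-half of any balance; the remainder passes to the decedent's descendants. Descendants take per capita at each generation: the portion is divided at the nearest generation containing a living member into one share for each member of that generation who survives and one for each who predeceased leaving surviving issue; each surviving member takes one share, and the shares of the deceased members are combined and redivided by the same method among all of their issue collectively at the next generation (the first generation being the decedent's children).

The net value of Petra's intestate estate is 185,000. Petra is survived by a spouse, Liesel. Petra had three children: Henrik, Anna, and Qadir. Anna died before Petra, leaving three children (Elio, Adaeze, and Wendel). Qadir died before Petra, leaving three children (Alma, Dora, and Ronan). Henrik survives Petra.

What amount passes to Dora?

Liesel first takes 50,000, leaving a balance of 135,000. Liesel then takes one-half of the balance (67,500), for a total of 117,500. The remaining 67,500 passes to the descendants.
The descendants' portion (67,500) is divided at the children's generation into 3 shares of 22,500. Henrik takes 22,500. The 2 shares of the deceased (Anna and Qadir) are combined into a pool of 45,000.
That pool (45,000) is divided at the grandchildren's generation equally among Elio, Adaeze, Wendel, Alma, Dora, and Ronan: 7,500 each.

Dora receives 7,500.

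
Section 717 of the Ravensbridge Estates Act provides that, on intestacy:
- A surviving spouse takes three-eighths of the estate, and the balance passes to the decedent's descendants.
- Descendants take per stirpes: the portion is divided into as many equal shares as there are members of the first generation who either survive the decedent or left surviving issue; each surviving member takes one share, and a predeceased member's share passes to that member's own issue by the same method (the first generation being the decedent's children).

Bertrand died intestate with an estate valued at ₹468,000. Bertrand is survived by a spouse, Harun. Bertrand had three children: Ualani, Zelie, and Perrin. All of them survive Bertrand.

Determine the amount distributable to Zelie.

Harun takes three-eighths of ₹468,000 = ₹175,500. The remaining ₹292,500 passes to the descendants.
The descendants' portion (₹292,500) is divided into 3 shares of ₹97,500: Ualani, Zelie, and Perrin each take ₹97,500.

Zelie receives ₹97,500.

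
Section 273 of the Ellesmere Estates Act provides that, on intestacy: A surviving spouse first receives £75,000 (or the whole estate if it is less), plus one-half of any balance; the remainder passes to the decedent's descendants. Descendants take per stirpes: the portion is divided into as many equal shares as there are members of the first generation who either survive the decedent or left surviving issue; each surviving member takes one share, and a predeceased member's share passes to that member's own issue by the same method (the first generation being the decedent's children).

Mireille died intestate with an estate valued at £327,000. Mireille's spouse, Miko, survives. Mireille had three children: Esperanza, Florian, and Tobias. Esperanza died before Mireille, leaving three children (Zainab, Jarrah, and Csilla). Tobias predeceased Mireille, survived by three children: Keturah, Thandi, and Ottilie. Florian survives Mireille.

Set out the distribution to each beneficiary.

Miko first takes £75,000, leaving a balance of £252,000. Miko then takes one-half of the balance (£126,000), for a total of £201,000. The remaining £126,000 passes to the descendants.
The descendants' portion (£126,000) is divided into 3 shares of £42,000: Florian takes £42,000; Esperanza's £42,000 share passes to Esperanza's issue; Tobias's £42,000 share passes to Tobias's issue.
Esperanza's share (£42,000) is divided into 3 shares of £14,000: Zainab, Jarrah, and Csilla each take £14,000.
Tobias's share (£42,000) is divided into 3 shares of £14,000: Keturah, Thandi, and Ottilie each take £14,000.

Miko: £201,000; Zainab: £14,000; Jarrah: £14,000; Csilla: £14,000; Florian: £42,000; Keturah: £14,000; Thandi: £14,000; Ottilie: £14,000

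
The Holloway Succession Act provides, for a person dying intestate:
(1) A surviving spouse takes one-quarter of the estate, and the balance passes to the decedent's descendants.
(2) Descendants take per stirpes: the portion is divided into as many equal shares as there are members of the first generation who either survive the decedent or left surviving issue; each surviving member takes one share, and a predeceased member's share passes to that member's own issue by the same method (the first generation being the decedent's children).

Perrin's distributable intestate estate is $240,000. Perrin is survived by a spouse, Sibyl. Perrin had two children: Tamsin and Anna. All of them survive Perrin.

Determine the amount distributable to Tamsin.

Tamsin receives $90,000.

Sibyl takes one-quarter of $240,000 = $60,000. The remaining $180,000 passes to the descendants.
The descendants' portion ($180,000) is divided into 2 shares of $90,000: Tamsin and Anna each take $90,000.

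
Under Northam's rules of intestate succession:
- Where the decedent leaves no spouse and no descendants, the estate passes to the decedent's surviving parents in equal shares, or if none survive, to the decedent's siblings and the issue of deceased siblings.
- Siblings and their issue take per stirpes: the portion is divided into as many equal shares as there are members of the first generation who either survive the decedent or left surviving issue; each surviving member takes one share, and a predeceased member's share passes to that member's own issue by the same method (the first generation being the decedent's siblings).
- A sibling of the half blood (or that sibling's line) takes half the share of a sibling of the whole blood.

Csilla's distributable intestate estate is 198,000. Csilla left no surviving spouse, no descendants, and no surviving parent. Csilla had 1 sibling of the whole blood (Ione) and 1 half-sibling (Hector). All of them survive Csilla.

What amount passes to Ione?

The entire 198,000 passes to the siblings and their issue.
Counting each half-blood sibling's line as half a unit, there are 3/2 units in 198,000, so one unit is 132,000. Whole-blood lines (Ione) take 132,000 each; half-blood lines (Hector) take 66,000 each.

Ione receives 132,000.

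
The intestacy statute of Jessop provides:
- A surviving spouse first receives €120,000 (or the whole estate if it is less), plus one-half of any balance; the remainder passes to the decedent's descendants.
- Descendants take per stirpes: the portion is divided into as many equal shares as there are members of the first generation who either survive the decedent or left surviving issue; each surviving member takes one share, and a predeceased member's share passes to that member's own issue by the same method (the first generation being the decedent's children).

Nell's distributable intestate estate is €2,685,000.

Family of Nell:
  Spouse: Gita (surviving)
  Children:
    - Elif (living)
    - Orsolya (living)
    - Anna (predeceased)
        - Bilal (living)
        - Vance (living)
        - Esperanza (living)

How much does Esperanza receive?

Esperanza receives €142,500.

Gita first takes €120,000, leaving a balance of €2,565,000. Gita then takes one-half of the balance (€1,282,500), for a total of €1,402,500. The remaining €1,282,500 passes to the descendants.
The descendants' portion (€1,282,500) is divided into 3 shares of €427,500: Elif and Orsolya each take €427,500; Anna's €427,500 share passes to Anna's issue.
Anna's share (€427,500) is divided into 3 shares of €142,500: Bilal, Vance, and Esperanza each take €142,500.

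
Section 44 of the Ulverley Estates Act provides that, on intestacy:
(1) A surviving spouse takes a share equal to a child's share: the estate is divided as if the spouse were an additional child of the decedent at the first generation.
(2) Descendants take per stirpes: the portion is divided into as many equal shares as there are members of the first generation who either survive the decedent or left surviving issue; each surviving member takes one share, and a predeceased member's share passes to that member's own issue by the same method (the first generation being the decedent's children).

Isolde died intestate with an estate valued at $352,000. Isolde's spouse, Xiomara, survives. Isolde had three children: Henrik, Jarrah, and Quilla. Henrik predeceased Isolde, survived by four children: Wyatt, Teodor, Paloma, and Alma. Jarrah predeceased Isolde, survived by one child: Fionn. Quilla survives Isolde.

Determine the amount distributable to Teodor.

The spouse counts as an additional share at the children's level, so there are 4 primary shares of $88,000. Xiomara takes one such share ($88,000).
The children's combined portion ($264,000) is divided into 3 shares of $88,000: Quilla takes $88,000; Henrik's $88,000 share passes to Henrik's issue; Jarrah's $88,000 share passes to Jarrah's issue.
Henrik's share ($88,000) is divided into 4 shares of $22,000: Wyatt, Teodor, Paloma, and Alma each take $22,000.
Jarrah's share ($88,000) passes entirely to Fionn.

Teodor receives $22,000.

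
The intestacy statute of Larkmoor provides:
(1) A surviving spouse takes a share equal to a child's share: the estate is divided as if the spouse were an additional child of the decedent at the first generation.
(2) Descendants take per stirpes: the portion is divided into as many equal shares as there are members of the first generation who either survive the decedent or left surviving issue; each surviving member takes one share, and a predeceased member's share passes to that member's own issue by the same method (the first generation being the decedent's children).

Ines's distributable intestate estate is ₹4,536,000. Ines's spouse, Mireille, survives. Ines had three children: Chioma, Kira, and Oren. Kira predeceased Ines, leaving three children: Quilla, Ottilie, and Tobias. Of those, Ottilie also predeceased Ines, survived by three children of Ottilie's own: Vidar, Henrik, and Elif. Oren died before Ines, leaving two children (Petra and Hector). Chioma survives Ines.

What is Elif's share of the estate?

The spouse counts as an additional share at the children's level, so there are 4 primary shares of ₹1,134,000. Mireille takes one such share (₹1,134,000).
The children's combined portion (₹3,402,000) is divided into 3 shares of ₹1,134,000: Chioma takes ₹1,134,000; Kira's ₹1,134,000 share passes to Kira's issue; Oren's ₹1,134,000 share passes to Oren's issue.
Kira's share (₹1,134,000) is divided into 3 shares of ₹378,000: Quilla and Tobias each take ₹378,000; Ottilie's ₹378,000 share passes to Ottilie's issue.
Ottilie's share (₹378,000) is divided into 3 shares of ₹126,000: Vidar, Henrik, and Elif each take ₹126,000.
Oren's share (₹1,134,000) is divided into 2 shares of ₹567,000: Petra and Hector each take ₹567,000.

Elif receives ₹126,000.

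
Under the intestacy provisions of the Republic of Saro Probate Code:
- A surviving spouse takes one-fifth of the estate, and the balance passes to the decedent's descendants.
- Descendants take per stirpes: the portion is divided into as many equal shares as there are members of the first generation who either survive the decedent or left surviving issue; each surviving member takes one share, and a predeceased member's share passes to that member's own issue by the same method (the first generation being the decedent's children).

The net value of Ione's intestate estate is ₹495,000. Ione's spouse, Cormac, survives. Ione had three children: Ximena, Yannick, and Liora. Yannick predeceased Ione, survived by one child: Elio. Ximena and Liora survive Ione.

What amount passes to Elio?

Elio receives ₹132,000.

Cormac takes one-fifth of ₹495,000 = ₹99,000. The remaining ₹396,000 passes to the descendants.
The descendants' portion (₹396,000) is divided into 3 shares of ₹132,000: Ximena and Liora each take ₹132,000; Yannick's ₹132,000 share passes to Yannick's issue.
Yannick's share (₹132,000) passes entirely to Elio.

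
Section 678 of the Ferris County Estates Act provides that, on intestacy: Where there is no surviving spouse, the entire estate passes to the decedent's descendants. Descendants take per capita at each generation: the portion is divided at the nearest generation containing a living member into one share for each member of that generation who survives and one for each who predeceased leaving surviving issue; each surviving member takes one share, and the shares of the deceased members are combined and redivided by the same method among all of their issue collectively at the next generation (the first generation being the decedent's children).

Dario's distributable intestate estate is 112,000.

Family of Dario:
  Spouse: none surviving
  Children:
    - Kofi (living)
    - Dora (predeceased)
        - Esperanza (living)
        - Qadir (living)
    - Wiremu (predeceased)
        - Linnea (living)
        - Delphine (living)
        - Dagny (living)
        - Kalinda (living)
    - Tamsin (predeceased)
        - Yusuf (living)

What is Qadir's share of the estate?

Qadir receives 12,000.

The entire 112,000 passes to the descendants.
That amount (112,000) is divided at the children's generation into 4 shares of 28,000. Kofi takes 28,000. The 3 shares of the deceased (Dora, Wiremu, and Tamsin) are combined into a pool of 84,000.
That pool (84,000) is divided at the grandchildren's generation equally among Esperanza, Qadir, Linnea, Delphine, Dagny, Kalinda, and Yusuf: 12,000 each.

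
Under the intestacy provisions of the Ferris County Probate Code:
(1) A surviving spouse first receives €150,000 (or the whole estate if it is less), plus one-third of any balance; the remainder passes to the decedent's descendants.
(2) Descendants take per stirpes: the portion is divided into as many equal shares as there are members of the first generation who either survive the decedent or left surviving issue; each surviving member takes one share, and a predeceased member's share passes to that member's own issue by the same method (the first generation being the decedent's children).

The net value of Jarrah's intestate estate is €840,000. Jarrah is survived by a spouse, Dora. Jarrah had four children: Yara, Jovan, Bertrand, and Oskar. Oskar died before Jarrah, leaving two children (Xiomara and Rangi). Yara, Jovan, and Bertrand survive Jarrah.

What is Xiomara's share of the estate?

Dora first takes €150,000, leaving a balance of €690,000. Dora then takes one-third of the balance (€230,000), for a total of €380,000. The remaining €460,000 passes to the descendants.
The descendants' portion (€460,000) is divided into 4 shares of €115,000: Yara, Jovan, and Bertrand each take €115,000; Oskar's €115,000 share passes to Oskar's issue.
Oskar's share (€115,000) is divided into 2 shares of €57,500: Xiomara and Rangi each take €57,500.

Xiomara receives €57,500.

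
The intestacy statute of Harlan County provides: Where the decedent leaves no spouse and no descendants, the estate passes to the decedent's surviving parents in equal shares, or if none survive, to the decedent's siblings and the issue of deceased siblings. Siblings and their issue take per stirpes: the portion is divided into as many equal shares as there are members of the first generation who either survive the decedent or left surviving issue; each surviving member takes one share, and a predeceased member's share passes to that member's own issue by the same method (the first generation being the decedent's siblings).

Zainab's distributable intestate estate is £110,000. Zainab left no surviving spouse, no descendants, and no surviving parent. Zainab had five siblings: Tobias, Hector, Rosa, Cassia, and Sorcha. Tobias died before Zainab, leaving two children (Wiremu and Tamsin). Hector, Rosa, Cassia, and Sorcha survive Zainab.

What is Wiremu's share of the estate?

Wiremu receives £11,000.

The entire £110,000 passes to the siblings and their issue.
That amount (£110,000) is divided into 5 shares of £22,000: Hector, Rosa, Cassia, and Sorcha each take £22,000; Tobias's £22,000 share passes to Tobias's issue.
Tobias's share (£22,000) is divided into 2 shares of £11,000: Wiremu and Tamsin each take £11,000.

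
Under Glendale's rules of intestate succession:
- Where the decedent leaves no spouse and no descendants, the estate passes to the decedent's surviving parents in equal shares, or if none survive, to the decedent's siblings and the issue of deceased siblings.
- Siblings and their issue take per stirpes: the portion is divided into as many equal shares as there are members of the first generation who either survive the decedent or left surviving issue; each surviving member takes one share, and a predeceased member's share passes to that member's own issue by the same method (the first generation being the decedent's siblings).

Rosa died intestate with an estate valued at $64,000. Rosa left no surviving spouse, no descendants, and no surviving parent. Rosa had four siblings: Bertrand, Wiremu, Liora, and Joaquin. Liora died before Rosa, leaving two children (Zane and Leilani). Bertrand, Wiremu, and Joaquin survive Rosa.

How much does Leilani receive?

Leilani receives $8,000.

The entire $64,000 passes to the siblings and their issue.
That amount ($64,000) is divided into 4 shares of $16,000: Bertrand, Wiremu, and Joaquin each take $16,000; Liora's $16,000 share passes to Liora's issue.
Liora's share ($16,000) is divided into 2 shares of $8,000: Zane and Leilani each take $8,000.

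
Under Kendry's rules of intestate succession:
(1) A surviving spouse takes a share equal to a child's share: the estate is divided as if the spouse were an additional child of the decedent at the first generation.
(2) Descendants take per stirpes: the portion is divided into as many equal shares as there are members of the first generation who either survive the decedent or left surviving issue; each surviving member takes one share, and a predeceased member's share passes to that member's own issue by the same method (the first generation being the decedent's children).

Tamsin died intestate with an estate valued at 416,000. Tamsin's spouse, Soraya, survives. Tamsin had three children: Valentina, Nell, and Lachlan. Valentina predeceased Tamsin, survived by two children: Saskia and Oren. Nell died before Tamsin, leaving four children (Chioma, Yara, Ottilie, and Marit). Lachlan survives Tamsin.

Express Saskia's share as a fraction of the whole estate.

Saskia receives 1/8 of the estate.

The spouse counts as an additional share at the children's level, so there are 4 primary shares of 104,000. Soraya takes one such share (104,000).
The children's combined portion (312,000) is divided into 3 shares of 104,000: Lachlan takes 104,000; Valentina's 104,000 share passes to Valentina's issue; Nell's 104,000 share passes to Nell's issue.
Valentina's share (104,000) is divided into 2 shares of 52,000: Saskia and Oren each take 52,000.
Nell's share (104,000) is divided into 4 shares of 26,000: Chioma, Yara, Ottilie, and Marit each take 26,000.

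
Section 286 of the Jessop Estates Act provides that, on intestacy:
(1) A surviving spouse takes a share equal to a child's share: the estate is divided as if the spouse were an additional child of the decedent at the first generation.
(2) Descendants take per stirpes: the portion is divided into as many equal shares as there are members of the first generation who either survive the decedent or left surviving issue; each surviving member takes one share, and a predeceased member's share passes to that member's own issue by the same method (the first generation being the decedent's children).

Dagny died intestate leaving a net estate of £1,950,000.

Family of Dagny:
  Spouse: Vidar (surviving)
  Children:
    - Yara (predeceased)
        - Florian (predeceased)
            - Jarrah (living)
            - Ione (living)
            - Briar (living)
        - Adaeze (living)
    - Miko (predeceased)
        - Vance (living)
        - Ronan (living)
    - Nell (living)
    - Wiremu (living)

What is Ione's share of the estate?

Ione receives £65,000.

The spouse counts as an additional share at the children's level, so there are 5 primary shares of £390,000. Vidar takes one such share (£390,000).
The children's combined portion (£1,560,000) is divided into 4 shares of £390,000: Nell and Wiremu each take £390,000; Yara's £390,000 share passes to Yara's issue; Miko's £390,000 share passes to Miko's issue.
Yara's share (£390,000) is divided into 2 shares of £195,000: Adaeze takes £195,000; Florian's £195,000 share passes to Florian's issue.
Florian's share (£195,000) is divided into 3 shares of £65,000: Jarrah, Ione, and Briar each take £65,000.
Miko's share (£390,000) is divided into 2 shares of £195,000: Vance and Ronan each take £195,000.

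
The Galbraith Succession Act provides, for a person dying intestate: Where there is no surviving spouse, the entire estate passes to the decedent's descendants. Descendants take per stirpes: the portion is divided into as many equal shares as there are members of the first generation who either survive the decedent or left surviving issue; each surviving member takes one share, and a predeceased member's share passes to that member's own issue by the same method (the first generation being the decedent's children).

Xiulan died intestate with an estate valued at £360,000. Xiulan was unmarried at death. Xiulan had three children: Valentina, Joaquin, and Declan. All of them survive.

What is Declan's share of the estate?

The entire £360,000 passes to the descendants.
That amount (£360,000) is divided into 3 shares of £120,000: Valentina, Joaquin, and Declan each take £120,000.

Declan receives £120,000.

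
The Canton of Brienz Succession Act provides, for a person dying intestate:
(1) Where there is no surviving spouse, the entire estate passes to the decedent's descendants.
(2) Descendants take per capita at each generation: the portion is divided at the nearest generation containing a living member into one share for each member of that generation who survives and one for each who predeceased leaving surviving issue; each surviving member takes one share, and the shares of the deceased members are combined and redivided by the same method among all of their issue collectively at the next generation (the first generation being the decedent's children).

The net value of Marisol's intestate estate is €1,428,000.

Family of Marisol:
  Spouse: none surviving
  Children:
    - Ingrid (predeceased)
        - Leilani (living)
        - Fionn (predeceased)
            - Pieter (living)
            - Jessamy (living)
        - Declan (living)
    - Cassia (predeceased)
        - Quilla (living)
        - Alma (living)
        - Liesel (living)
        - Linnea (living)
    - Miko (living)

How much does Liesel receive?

The entire €1,428,000 passes to the descendants.
That amount (€1,428,000) is divided at the children's generation into 3 shares of €476,000. Miko takes €476,000. The 2 shares of the deceased (Ingrid and Cassia) are combined into a pool of €952,000.
That pool (€952,000) is divided at the grandchildren's generation into 7 shares of €136,000. Leilani, Declan, Quilla, Alma, Liesel, and Linnea each take €136,000. The remaining share for the deceased Fionn (€136,000) is carried to the next generation.
That pool (€136,000) is divided at the great-grandchildren's generation equally among Pieter and Jessamy: €68,000 each.

Liesel receives €136,000.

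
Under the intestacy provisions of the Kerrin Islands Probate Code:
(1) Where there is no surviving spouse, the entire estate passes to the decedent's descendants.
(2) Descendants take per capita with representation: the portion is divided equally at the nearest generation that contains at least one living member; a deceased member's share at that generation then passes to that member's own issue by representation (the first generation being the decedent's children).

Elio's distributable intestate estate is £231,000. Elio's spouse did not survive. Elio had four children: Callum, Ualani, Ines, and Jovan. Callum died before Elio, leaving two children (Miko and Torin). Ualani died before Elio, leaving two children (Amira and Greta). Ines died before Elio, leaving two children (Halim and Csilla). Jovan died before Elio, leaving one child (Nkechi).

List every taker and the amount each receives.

Miko: £33,000; Torin: £33,000; Amira: £33,000; Greta: £33,000; Halim: £33,000; Csilla: £33,000; Nkechi: £33,000

The entire £231,000 passes to the descendants.
No child survives, so the initial division is made at the grandchildren's generation.
That amount (£231,000) is divided into 7 shares of £33,000: Miko, Torin, Amira, Greta, Halim, Csilla, and Nkechi each take £33,000.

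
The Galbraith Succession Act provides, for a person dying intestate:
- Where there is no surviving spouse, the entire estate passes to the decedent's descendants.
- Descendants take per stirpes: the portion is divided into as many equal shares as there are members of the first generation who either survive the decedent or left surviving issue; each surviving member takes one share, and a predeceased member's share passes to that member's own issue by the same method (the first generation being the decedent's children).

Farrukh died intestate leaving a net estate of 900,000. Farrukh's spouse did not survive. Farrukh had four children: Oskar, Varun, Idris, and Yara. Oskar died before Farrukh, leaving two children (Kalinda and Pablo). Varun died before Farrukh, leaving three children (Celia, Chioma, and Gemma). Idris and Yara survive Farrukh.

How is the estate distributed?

The entire 900,000 passes to the descendants.
That amount (900,000) is divided into 4 shares of 225,000: Idris and Yara each take 225,000; Oskar's 225,000 share passes to Oskar's issue; Varun's 225,000 share passes to Varun's issue.
Oskar's share (225,000) is divided into 2 shares of 112,500: Kalinda and Pablo each take 112,500.
Varun's share (225,000) is divided into 3 shares of 75,000: Celia, Chioma, and Gemma each take 75,000.

Kalinda: 112,500; Pablo: 112,500; Celia: 75,000; Chioma: 75,000; Gemma: 75,000; Idris: 225,000; Yara: 225,000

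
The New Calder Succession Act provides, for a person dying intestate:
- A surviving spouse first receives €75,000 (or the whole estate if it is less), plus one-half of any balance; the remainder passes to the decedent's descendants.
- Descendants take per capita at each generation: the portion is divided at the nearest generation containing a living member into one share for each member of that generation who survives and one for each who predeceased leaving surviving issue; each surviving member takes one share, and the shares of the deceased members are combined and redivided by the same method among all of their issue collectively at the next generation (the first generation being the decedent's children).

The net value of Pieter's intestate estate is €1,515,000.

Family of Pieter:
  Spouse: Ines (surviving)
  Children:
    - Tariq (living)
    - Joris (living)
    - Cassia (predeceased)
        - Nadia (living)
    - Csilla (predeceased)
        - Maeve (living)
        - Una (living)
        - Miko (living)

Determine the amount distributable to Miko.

Ines first takes €75,000, leaving a balance of €1,440,000. Ines then takes one-half of the balance (€720,000), for a total of €795,000. The remaining €720,000 passes to the descendants.
The descendants' portion (€720,000) is divided at the children's generation into 4 shares of €180,000. Tariq and Joris each take €180,000. The 2 shares of the deceased (Cassia and Csilla) are combined into a pool of €360,000.
That pool (€360,000) is divided at the grandchildren's generation equally among Nadia, Maeve, Una, and Miko: €90,000 each.

Miko receives €90,000.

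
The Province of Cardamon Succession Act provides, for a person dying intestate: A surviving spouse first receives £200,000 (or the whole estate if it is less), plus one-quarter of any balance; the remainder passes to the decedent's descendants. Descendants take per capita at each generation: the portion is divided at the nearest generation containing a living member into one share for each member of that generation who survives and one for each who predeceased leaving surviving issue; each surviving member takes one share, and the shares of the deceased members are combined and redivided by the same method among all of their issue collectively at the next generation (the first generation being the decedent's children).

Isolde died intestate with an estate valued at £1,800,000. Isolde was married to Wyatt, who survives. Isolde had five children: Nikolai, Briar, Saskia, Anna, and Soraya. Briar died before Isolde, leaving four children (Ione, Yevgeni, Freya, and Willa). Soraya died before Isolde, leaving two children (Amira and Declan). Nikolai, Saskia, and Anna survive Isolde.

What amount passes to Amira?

Wyatt first takes £200,000, leaving a balance of £1,600,000. Wyatt then takes one-quarter of the balance (£400,000), for a total of £600,000. The remaining £1,200,000 passes to the descendants.
The descendants' portion (£1,200,000) is divided at the children's generation into 5 shares of £240,000. Nikolai, Saskia, and Anna each take £240,000. The 2 shares of the deceased (Briar and Soraya) are combined into a pool of £480,000.
That pool (£480,000) is divided at the grandchildren's generation equally among Ione, Yevgeni, Freya, Willa, Amira, and Declan: £80,000 each.

Amira receives £80,000.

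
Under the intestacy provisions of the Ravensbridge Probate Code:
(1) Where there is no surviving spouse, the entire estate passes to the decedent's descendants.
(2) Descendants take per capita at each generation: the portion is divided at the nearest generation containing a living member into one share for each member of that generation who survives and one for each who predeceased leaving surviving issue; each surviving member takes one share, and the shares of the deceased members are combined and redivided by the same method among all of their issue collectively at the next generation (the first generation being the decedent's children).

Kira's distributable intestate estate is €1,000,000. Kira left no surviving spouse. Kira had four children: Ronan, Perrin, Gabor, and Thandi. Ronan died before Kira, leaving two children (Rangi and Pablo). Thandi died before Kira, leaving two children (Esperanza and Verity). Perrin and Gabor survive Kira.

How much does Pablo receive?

Pablo receives €125,000.

The entire €1,000,000 passes to the descendants.
That amount (€1,000,000) is divided at the children's generation into 4 shares of €250,000. Perrin and Gabor each take €250,000. The 2 shares of the deceased (Ronan and Thandi) are combined into a pool of €500,000.
That pool (€500,000) is divided at the grandchildren's generation equally among Rangi, Pablo, Esperanza, and Verity: €125,000 each.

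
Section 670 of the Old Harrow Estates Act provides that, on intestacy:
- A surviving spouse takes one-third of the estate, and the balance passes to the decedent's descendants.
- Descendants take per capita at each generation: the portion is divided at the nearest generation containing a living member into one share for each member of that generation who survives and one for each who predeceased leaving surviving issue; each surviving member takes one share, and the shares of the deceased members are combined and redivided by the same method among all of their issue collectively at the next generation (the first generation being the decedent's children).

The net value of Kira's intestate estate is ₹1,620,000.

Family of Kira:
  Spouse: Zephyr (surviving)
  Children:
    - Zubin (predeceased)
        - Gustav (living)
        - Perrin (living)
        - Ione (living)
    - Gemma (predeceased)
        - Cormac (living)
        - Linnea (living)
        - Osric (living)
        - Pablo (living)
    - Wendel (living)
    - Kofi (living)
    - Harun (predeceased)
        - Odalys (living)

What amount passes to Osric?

Osric receives ₹81,000.

Zephyr takes one-third of ₹1,620,000 = ₹540,000. The remaining ₹1,080,000 passes to the descendants.
The descendants' portion (₹1,080,000) is divided at the children's generation into 5 shares of ₹216,000. Wendel and Kofi each take ₹216,000. The 3 shares of the deceased (Zubin, Gemma, and Harun) are combined into a pool of ₹648,000.
That pool (₹648,000) is divided at the grandchildren's generation equally among Gustav, Perrin, Ione, Cormac, Linnea, Osric, Pablo, and Odalys: ₹81,000 each.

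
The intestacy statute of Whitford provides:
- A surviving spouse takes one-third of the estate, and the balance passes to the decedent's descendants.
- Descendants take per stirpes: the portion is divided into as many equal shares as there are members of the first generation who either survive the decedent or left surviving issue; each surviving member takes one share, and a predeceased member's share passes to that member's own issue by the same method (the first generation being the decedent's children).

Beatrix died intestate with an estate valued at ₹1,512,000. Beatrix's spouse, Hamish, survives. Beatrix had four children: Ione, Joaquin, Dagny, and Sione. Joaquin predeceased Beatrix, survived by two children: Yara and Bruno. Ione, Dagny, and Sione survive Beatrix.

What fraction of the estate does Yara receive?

Yara receives 1/12 of the estate.

Hamish takes one-third of ₹1,512,000 = ₹504,000. The remaining ₹1,008,000 passes to the descendants.
The descendants' portion (₹1,008,000) is divided into 4 shares of ₹252,000: Ione, Dagny, and Sione each take ₹252,000; Joaquin's ₹252,000 share passes to Joaquin's issue.
Joaquin's share (₹252,000) is divided into 2 shares of ₹126,000: Yara and Bruno each take ₹126,000.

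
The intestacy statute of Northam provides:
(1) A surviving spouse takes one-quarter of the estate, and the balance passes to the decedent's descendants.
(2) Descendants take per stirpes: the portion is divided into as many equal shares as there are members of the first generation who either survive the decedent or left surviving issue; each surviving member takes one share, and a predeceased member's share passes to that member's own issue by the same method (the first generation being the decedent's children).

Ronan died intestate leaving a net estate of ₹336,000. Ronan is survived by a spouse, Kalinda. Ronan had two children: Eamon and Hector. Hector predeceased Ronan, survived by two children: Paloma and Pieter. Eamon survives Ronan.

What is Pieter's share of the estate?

Kalinda takes one-quarter of ₹336,000 = ₹84,000. The remaining ₹252,000 passes to the descendants.
The descendants' portion (₹252,000) is divided into 2 shares of ₹126,000: Eamon takes ₹126,000; Hector's ₹126,000 share passes to Hector's issue.
Hector's share (₹126,000) is divided into 2 shares of ₹63,000: Paloma and Pieter each take ₹63,000.

Pieter receives ₹63,000.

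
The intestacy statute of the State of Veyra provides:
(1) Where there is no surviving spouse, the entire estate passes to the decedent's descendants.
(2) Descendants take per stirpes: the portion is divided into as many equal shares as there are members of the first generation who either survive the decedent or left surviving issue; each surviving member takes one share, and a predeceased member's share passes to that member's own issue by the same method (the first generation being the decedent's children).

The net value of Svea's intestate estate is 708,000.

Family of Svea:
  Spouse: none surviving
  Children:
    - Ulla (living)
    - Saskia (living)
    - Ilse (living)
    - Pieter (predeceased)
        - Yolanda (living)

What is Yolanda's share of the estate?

Yolanda receives 177,000.

The entire 708,000 passes to the descendants.
That amount (708,000) is divided into 4 shares of 177,000: Ulla, Saskia, and Ilse each take 177,000; Pieter's 177,000 share passes to Pieter's issue.
Pieter's share (177,000) passes entirely to Yolanda.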